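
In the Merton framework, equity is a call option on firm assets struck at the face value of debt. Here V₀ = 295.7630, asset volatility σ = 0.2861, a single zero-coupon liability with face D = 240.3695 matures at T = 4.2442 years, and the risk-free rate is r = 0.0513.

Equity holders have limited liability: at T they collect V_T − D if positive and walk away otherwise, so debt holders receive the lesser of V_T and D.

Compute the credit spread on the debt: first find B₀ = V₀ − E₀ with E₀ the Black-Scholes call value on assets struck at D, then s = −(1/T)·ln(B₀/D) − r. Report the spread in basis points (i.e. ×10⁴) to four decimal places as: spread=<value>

d₁ = [ln(V₀/D) + (r + σ²/2)T] / (σ√T)
   = [ln(295.7630/240.3695) + (0.0513 + 0.5·0.2861²)·4.2442] / (0.2861·√4.2442)
   = [0.207381 + 0.391428] / 0.589408 = 1.015951
d₂ = d₁ − σ√T = 1.015951 − 0.589408 = 0.426543
N(d₁) = 0.845174,  N(d₂) = 0.665144,  e^(−rT) = 0.804345
E₀ = V₀·N(d₁) − D·e^(−rT)·N(d₂)
   = 295.7630·0.845174 − 240.3695·0.804345·0.665144 = 121.372204
B₀ = V₀ − E₀ = 295.7630 − 121.372204 = 174.390796
spread = −(1/T)·ln(B₀/D) − r = −(1/4.2442)·ln(174.390796/240.3695) − 0.0513 = 0.02430402
in basis points: 0.02430402 × 10⁴ = 243.0402 bp

spread=243.0402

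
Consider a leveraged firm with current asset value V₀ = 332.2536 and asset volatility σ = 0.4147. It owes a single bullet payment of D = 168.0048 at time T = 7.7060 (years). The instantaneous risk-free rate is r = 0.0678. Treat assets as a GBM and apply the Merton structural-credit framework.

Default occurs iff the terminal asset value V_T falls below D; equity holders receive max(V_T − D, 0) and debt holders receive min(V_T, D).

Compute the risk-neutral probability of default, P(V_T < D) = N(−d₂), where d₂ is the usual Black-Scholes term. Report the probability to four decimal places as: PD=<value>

PD=0.3190

d₁ = [ln(V₀/D) + (r + σ²/2)T] / (σ√T)
   = [ln(332.2536/168.0048) + (0.0678 + 0.5·0.4147²)·7.7060] / (0.4147·√7.7060)
   = [0.681906 + 1.185091] / 1.151194 = 1.621791
d₂ = d₁ − σ√T = 1.621791 − 1.151194 = 0.470597
risk-neutral PD = N(−d₂) = N(-0.470597) = 0.318964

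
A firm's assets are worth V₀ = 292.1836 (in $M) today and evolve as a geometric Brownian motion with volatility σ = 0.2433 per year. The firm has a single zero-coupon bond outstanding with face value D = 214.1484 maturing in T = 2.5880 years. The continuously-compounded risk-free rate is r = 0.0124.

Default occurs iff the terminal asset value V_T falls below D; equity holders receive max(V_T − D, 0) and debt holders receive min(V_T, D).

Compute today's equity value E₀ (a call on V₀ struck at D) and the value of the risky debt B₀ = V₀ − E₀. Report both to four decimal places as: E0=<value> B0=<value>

E0=94.7939 B0=197.3897

d₁ = [ln(V₀/D) + (r + σ²/2)T] / (σ√T)
   = [ln(292.1836/214.1484) + (0.0124 + 0.5·0.2433²)·2.5880] / (0.2433·√2.5880)
   = [0.310713 + 0.108689] / 0.391403 = 1.071536
d₂ = d₁ − σ√T = 1.071536 − 0.391403 = 0.680133
N(d₁) = 0.858036,  N(d₂) = 0.751790,  e^(−rT) = 0.968418
E₀ = V₀·N(d₁) − D·e^(−rT)·N(d₂)
   = 292.1836·0.858036 − 214.1484·0.968418·0.751790 = 94.793872
B₀ = V₀ − E₀ = 292.1836 − 94.793872 = 197.389728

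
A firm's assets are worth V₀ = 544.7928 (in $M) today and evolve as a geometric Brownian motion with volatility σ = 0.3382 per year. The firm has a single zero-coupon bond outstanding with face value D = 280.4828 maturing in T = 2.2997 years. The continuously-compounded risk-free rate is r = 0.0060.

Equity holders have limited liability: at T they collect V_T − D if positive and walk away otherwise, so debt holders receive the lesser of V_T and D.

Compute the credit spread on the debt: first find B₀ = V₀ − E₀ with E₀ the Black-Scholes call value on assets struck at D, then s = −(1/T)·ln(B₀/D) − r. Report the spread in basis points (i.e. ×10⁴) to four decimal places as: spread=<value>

spread=135.1416

d₁ = [ln(V₀/D) + (r + σ²/2)T] / (σ√T)
   = [ln(544.7928/280.4828) + (0.0060 + 0.5·0.3382²)·2.2997] / (0.3382·√2.2997)
   = [0.663893 + 0.145317] / 0.512872 = 1.577801
d₂ = d₁ − σ√T = 1.577801 − 0.512872 = 1.064929
N(d₁) = 0.942694,  N(d₂) = 0.856546,  e^(−rT) = 0.986297
E₀ = V₀·N(d₁) − D·e^(−rT)·N(d₂)
   = 544.7928·0.942694 − 280.4828·0.986297·0.856546 = 276.618891
B₀ = V₀ − E₀ = 544.7928 − 276.618891 = 268.173909
spread = −(1/T)·ln(B₀/D) − r = −(1/2.2997)·ln(268.173909/280.4828) − 0.0060 = 0.01351416
in basis points: 0.01351416 × 10⁴ = 135.1416 bp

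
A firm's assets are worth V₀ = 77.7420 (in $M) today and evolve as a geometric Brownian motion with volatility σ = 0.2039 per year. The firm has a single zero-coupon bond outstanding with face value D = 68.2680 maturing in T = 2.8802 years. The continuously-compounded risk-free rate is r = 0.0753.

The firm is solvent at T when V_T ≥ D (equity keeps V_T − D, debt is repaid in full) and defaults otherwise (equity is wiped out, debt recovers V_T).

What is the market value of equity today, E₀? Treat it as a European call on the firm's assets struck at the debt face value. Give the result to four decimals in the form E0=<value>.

E0=24.6430

d₁ = [ln(V₀/D) + (r + σ²/2)T] / (σ√T)
   = [ln(77.7420/68.2680) + (0.0753 + 0.5·0.2039²)·2.8802] / (0.2039·√2.8802)
   = [0.129955 + 0.276752] / 0.346042 = 1.175309
d₂ = d₁ − σ√T = 1.175309 − 0.346042 = 0.829267
N(d₁) = 0.880064,  N(d₂) = 0.796523,  e^(−rT) = 0.805027
E₀ = V₀·N(d₁) − D·e^(−rT)·N(d₂)
   = 77.7420·0.880064 − 68.2680·0.805027·0.796523 = 24.642952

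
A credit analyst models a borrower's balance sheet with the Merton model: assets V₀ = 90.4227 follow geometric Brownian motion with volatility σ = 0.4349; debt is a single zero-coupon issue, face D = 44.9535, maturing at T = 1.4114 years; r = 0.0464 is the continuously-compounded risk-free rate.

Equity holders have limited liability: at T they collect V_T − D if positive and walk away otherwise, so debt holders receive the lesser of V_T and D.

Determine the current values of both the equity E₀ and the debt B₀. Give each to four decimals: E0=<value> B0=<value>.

d₁ = [ln(V₀/D) + (r + σ²/2)T] / (σ√T)
   = [ln(90.4227/44.9535) + (0.0464 + 0.5·0.4349²)·1.4114] / (0.4349·√1.4114)
   = [0.698867 + 0.198964] / 0.516671 = 1.737720
d₂ = d₁ − σ√T = 1.737720 − 0.516671 = 1.221049
N(d₁) = 0.958870,  N(d₂) = 0.888966,  e^(−rT) = 0.936609
E₀ = V₀·N(d₁) − D·e^(−rT)·N(d₂)
   = 90.4227·0.958870 − 44.9535·0.936609·0.888966 = 49.274690
B₀ = V₀ − E₀ = 90.4227 − 49.274690 = 41.148010

E0=49.2747 B0=41.1480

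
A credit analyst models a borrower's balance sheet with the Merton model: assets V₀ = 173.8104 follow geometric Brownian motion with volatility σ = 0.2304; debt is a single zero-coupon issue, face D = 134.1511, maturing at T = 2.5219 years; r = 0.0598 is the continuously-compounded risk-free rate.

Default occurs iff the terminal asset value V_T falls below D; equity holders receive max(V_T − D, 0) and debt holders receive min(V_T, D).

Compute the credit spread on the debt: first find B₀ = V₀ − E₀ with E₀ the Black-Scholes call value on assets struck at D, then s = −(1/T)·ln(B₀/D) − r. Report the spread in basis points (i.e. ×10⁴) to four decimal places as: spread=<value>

spread=117.8792

d₁ = [ln(V₀/D) + (r + σ²/2)T] / (σ√T)
   = [ln(173.8104/134.1511) + (0.0598 + 0.5·0.2304²)·2.5219] / (0.2304·√2.5219)
   = [0.258998 + 0.217746] / 0.365887 = 1.302984
d₂ = d₁ − σ√T = 1.302984 − 0.365887 = 0.937098
N(d₁) = 0.903710,  N(d₂) = 0.825646,  e^(−rT) = 0.860011
E₀ = V₀·N(d₁) − D·e^(−rT)·N(d₂)
   = 173.8104·0.903710 − 134.1511·0.860011·0.825646 = 61.818203
B₀ = V₀ − E₀ = 173.8104 − 61.818203 = 111.992197
spread = −(1/T)·ln(B₀/D) − r = −(1/2.5219)·ln(111.992197/134.1511) − 0.0598 = 0.01178792
in basis points: 0.01178792 × 10⁴ = 117.8792 bp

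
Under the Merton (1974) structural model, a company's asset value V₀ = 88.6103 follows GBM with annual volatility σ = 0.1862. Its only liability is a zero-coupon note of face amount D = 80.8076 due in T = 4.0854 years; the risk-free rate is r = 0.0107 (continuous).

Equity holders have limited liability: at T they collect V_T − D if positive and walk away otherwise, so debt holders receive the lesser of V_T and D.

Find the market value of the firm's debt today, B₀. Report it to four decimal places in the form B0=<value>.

B0=69.8071

d₁ = [ln(V₀/D) + (r + σ²/2)T] / (σ√T)
   = [ln(88.6103/80.8076) + (0.0107 + 0.5·0.1862²)·4.0854] / (0.1862·√4.0854)
   = [0.092177 + 0.114535] / 0.376354 = 0.549249
d₂ = d₁ − σ√T = 0.549249 − 0.376354 = 0.172894
N(d₁) = 0.708583,  N(d₂) = 0.568633,  e^(−rT) = 0.957228
E₀ = V₀·N(d₁) − D·e^(−rT)·N(d₂)
   = 88.6103·0.708583 − 80.8076·0.957228·0.568633 = 18.803241
B₀ = V₀ − E₀ = 88.6103 − 18.803241 = 69.807059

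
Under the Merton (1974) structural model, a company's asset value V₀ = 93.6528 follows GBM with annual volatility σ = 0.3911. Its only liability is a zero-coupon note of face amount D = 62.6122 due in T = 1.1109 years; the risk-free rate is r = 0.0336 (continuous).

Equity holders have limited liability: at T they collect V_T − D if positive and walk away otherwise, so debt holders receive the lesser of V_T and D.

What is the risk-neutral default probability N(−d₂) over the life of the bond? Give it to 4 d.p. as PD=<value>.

PD=0.1946

d₁ = [ln(V₀/D) + (r + σ²/2)T] / (σ√T)
   = [ln(93.6528/62.6122) + (0.0336 + 0.5·0.3911²)·1.1109] / (0.3911·√1.1109)
   = [0.402634 + 0.122287] / 0.412216 = 1.273413
d₂ = d₁ − σ√T = 1.273413 − 0.412216 = 0.861196
risk-neutral PD = N(−d₂) = N(-0.861196) = 0.194565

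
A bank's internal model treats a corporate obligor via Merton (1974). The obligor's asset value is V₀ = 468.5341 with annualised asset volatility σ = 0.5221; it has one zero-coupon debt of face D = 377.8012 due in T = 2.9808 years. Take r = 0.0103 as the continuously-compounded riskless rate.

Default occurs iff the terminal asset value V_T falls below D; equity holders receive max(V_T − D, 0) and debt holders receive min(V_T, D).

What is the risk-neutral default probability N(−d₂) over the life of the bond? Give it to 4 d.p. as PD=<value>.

PD=0.5706

d₁ = [ln(V₀/D) + (r + σ²/2)T] / (σ√T)
   = [ln(468.5341/377.8012) + (0.0103 + 0.5·0.5221²)·2.9808] / (0.5221·√2.9808)
   = [0.215241 + 0.436968] / 0.901405 = 0.723547
d₂ = d₁ − σ√T = 0.723547 − 0.901405 = -0.177859
risk-neutral PD = N(−d₂) = N(0.177859) = 0.570583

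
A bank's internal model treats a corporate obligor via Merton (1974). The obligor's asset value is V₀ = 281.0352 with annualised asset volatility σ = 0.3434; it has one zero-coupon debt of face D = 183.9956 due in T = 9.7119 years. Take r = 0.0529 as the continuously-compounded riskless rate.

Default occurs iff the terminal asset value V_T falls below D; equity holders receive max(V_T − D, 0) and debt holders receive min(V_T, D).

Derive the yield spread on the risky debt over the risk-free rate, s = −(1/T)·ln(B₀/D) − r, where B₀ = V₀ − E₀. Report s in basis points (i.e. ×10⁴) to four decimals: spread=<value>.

spread=185.1850

d₁ = [ln(V₀/D) + (r + σ²/2)T] / (σ√T)
   = [ln(281.0352/183.9956) + (0.0529 + 0.5·0.3434²)·9.7119] / (0.3434·√9.7119)
   = [0.423568 + 1.086390] / 1.070169 = 1.410953
d₂ = d₁ − σ√T = 1.410953 − 1.070169 = 0.340784
N(d₁) = 0.920871,  N(d₂) = 0.633367,  e^(−rT) = 0.598242
E₀ = V₀·N(d₁) − D·e^(−rT)·N(d₂)
   = 281.0352·0.920871 − 183.9956·0.598242·0.633367 = 189.079911
B₀ = V₀ − E₀ = 281.0352 − 189.079911 = 91.955289
spread = −(1/T)·ln(B₀/D) − r = −(1/9.7119)·ln(91.955289/183.9956) − 0.0529 = 0.01851850
in basis points: 0.01851850 × 10⁴ = 185.1850 bp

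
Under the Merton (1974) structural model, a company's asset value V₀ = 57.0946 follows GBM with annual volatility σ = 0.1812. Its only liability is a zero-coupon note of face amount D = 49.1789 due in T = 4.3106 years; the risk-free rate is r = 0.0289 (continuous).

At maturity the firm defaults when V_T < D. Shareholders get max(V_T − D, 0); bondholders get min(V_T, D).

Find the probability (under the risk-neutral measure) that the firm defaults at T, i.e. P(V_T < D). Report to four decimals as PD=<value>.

PD=0.2947

d₁ = [ln(V₀/D) + (r + σ²/2)T] / (σ√T)
   = [ln(57.0946/49.1789) + (0.0289 + 0.5·0.1812²)·4.3106] / (0.1812·√4.3106)
   = [0.149245 + 0.195342] / 0.376207 = 0.915950
d₂ = d₁ − σ√T = 0.915950 − 0.376207 = 0.539743
risk-neutral PD = N(−d₂) = N(-0.539743) = 0.294687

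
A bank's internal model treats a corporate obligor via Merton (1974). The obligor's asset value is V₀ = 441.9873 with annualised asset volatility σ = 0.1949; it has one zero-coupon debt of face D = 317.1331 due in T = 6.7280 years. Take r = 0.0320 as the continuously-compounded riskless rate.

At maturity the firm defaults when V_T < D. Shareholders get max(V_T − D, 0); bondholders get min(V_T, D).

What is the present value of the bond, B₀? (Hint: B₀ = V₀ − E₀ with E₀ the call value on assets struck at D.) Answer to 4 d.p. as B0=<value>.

d₁ = [ln(V₀/D) + (r + σ²/2)T] / (σ√T)
   = [ln(441.9873/317.1331) + (0.0320 + 0.5·0.1949²)·6.7280] / (0.1949·√6.7280)
   = [0.331960 + 0.343081] / 0.505539 = 1.335288
d₂ = d₁ − σ√T = 1.335288 − 0.505539 = 0.829749
N(d₁) = 0.909109,  N(d₂) = 0.796660,  e^(−rT) = 0.806303
E₀ = V₀·N(d₁) − D·e^(−rT)·N(d₂)
   = 441.9873·0.909109 − 317.1331·0.806303·0.796660 = 198.104540
B₀ = V₀ − E₀ = 441.9873 − 198.104540 = 243.882760

B0=243.8828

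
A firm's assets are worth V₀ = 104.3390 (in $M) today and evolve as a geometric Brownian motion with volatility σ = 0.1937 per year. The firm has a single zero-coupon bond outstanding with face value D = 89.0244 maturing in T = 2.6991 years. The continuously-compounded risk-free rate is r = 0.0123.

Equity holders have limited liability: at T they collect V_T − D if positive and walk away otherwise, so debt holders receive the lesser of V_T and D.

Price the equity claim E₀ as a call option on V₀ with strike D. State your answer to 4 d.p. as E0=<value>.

E0=23.2494

d₁ = [ln(V₀/D) + (r + σ²/2)T] / (σ√T)
   = [ln(104.3390/89.0244) + (0.0123 + 0.5·0.1937²)·2.6991] / (0.1937·√2.6991)
   = [0.158735 + 0.083834] / 0.318229 = 0.762246
d₂ = d₁ − σ√T = 0.762246 − 0.318229 = 0.444017
N(d₁) = 0.777043,  N(d₂) = 0.671485,  e^(−rT) = 0.967346
E₀ = V₀·N(d₁) − D·e^(−rT)·N(d₂)
   = 104.3390·0.777043 − 89.0244·0.967346·0.671485 = 23.249383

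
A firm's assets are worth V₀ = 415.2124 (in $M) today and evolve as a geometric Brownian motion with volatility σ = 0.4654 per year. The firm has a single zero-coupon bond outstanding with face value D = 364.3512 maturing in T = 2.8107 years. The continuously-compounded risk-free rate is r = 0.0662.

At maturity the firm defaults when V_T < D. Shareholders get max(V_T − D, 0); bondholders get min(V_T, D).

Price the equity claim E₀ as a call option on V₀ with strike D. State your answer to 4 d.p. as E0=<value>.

d₁ = [ln(V₀/D) + (r + σ²/2)T] / (σ√T)
   = [ln(415.2124/364.3512) + (0.0662 + 0.5·0.4654²)·2.8107] / (0.4654·√2.8107)
   = [0.130672 + 0.490463] / 0.780250 = 0.796072
d₂ = d₁ − σ√T = 0.796072 − 0.780250 = 0.015822
N(d₁) = 0.787005,  N(d₂) = 0.506312,  e^(−rT) = 0.830217
E₀ = V₀·N(d₁) − D·e^(−rT)·N(d₂)
   = 415.2124·0.787005 − 364.3512·0.830217·0.506312 = 173.619649

E0=173.6196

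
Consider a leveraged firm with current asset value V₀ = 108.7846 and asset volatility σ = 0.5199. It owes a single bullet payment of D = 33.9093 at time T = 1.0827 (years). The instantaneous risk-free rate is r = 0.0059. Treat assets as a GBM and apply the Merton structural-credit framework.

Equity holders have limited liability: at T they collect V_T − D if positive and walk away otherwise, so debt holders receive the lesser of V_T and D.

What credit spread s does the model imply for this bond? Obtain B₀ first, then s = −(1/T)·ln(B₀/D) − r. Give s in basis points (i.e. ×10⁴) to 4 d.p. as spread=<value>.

spread=46.9498

d₁ = [ln(V₀/D) + (r + σ²/2)T] / (σ√T)
   = [ln(108.7846/33.9093) + (0.0059 + 0.5·0.5199²)·1.0827] / (0.5199·√1.0827)
   = [1.165680 + 0.152713] / 0.540971 = 2.437087
d₂ = d₁ − σ√T = 2.437087 − 0.540971 = 1.896116
N(d₁) = 0.992597,  N(d₂) = 0.971028,  e^(−rT) = 0.993632
E₀ = V₀·N(d₁) − D·e^(−rT)·N(d₂)
   = 108.7846·0.992597 − 33.9093·0.993632·0.971028 = 75.262057
B₀ = V₀ − E₀ = 108.7846 − 75.262057 = 33.522543
spread = −(1/T)·ln(B₀/D) − r = −(1/1.0827)·ln(33.522543/33.9093) − 0.0059 = 0.00469498
in basis points: 0.00469498 × 10⁴ = 46.9498 bp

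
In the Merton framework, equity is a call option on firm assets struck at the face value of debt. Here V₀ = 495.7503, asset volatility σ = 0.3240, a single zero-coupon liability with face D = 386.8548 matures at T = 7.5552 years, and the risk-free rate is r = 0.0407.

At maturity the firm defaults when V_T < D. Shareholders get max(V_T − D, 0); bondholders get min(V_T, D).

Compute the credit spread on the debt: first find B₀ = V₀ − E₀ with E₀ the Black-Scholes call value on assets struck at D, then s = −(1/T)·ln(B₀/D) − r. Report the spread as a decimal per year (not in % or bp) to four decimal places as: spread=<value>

d₁ = [ln(V₀/D) + (r + σ²/2)T] / (σ√T)
   = [ln(495.7503/386.8548) + (0.0407 + 0.5·0.3240²)·7.5552] / (0.3240·√7.5552)
   = [0.248023 + 0.704054] / 0.890570 = 1.069065
d₂ = d₁ − σ√T = 1.069065 − 0.890570 = 0.178495
N(d₁) = 0.857480,  N(d₂) = 0.570833,  e^(−rT) = 0.735285
E₀ = V₀·N(d₁) − D·e^(−rT)·N(d₂)
   = 495.7503·0.857480 − 386.8548·0.735285·0.570833 = 262.723209
B₀ = V₀ − E₀ = 495.7503 − 262.723209 = 233.027091
spread = −(1/T)·ln(B₀/D) − r = −(1/7.5552)·ln(233.027091/386.8548) − 0.0407 = 0.02639216

spread=0.0264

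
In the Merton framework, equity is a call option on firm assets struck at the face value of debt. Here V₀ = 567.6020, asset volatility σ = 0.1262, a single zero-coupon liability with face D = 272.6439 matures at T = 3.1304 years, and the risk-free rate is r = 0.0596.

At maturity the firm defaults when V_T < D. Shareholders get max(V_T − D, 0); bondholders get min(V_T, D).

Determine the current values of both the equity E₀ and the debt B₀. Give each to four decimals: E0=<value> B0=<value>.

d₁ = [ln(V₀/D) + (r + σ²/2)T] / (σ√T)
   = [ln(567.6020/272.6439) + (0.0596 + 0.5·0.1262²)·3.1304] / (0.1262·√3.1304)
   = [0.733254 + 0.211500] / 0.223285 = 4.231159
d₂ = d₁ − σ√T = 4.231159 − 0.223285 = 4.007875
N(d₁) = 0.999988,  N(d₂) = 0.999969,  e^(−rT) = 0.829799
E₀ = V₀·N(d₁) − D·e^(−rT)·N(d₂)
   = 567.6020·0.999988 − 272.6439·0.829799·0.999969 = 341.362711
B₀ = V₀ − E₀ = 567.6020 − 341.362711 = 226.239289

E0=341.3627 B0=226.2393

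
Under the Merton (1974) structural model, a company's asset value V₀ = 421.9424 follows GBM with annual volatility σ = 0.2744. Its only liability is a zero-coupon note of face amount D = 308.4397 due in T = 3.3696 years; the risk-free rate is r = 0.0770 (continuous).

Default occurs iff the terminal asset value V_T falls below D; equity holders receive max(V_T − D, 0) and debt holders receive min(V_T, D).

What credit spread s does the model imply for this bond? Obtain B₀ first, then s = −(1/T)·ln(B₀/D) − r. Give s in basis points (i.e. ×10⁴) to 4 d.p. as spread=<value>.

d₁ = [ln(V₀/D) + (r + σ²/2)T] / (σ√T)
   = [ln(421.9424/308.4397) + (0.0770 + 0.5·0.2744²)·3.3696] / (0.2744·√3.3696)
   = [0.313342 + 0.386317] / 0.503702 = 1.389035
d₂ = d₁ − σ√T = 1.389035 − 0.503702 = 0.885334
N(d₁) = 0.917589,  N(d₂) = 0.812012,  e^(−rT) = 0.771469
E₀ = V₀·N(d₁) − D·e^(−rT)·N(d₂)
   = 421.9424·0.917589 − 308.4397·0.771469·0.812012 = 193.950249
B₀ = V₀ − E₀ = 421.9424 − 193.950249 = 227.992151
spread = −(1/T)·ln(B₀/D) − r = −(1/3.3696)·ln(227.992151/308.4397) − 0.0770 = 0.01268873
in basis points: 0.01268873 × 10⁴ = 126.8873 bp

spread=126.8873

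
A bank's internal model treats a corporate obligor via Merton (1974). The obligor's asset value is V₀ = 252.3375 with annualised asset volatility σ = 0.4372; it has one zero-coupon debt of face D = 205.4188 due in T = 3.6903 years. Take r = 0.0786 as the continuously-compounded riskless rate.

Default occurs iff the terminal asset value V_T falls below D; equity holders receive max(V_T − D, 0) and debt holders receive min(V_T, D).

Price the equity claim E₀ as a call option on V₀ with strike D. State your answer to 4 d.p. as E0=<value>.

d₁ = [ln(V₀/D) + (r + σ²/2)T] / (σ√T)
   = [ln(252.3375/205.4188) + (0.0786 + 0.5·0.4372²)·3.6903] / (0.4372·√3.6903)
   = [0.205717 + 0.642747] / 0.839868 = 1.010234
d₂ = d₁ − σ√T = 1.010234 − 0.839868 = 0.170366
N(d₁) = 0.843808,  N(d₂) = 0.567639,  e^(−rT) = 0.748220
E₀ = V₀·N(d₁) − D·e^(−rT)·N(d₂)
   = 252.3375·0.843808 − 205.4188·0.748220·0.567639 = 125.679228

E0=125.6792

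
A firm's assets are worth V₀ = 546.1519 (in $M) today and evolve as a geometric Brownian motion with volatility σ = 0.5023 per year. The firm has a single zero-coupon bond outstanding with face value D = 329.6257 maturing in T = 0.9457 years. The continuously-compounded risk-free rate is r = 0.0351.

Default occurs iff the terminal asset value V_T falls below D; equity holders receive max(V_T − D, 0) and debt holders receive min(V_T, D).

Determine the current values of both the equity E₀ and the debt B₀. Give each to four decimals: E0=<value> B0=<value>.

d₁ = [ln(V₀/D) + (r + σ²/2)T] / (σ√T)
   = [ln(546.1519/329.6257) + (0.0351 + 0.5·0.5023²)·0.9457] / (0.5023·√0.9457)
   = [0.504939 + 0.152497] / 0.488472 = 1.345903
d₂ = d₁ − σ√T = 1.345903 − 0.488472 = 0.857430
N(d₁) = 0.910833,  N(d₂) = 0.804396,  e^(−rT) = 0.967351
E₀ = V₀·N(d₁) − D·e^(−rT)·N(d₂)
   = 546.1519·0.910833 − 329.6257·0.967351·0.804396 = 240.960371
B₀ = V₀ − E₀ = 546.1519 − 240.960371 = 305.191529

E0=240.9604 B0=305.1915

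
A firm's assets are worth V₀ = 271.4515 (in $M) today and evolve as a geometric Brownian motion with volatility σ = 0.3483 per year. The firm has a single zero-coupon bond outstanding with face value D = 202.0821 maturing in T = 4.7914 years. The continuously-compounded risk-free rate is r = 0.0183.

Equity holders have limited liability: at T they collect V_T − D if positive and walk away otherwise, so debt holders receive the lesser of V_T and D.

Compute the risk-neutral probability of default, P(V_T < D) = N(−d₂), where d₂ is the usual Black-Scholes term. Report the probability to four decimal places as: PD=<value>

d₁ = [ln(V₀/D) + (r + σ²/2)T] / (σ√T)
   = [ln(271.4515/202.0821) + (0.0183 + 0.5·0.3483²)·4.7914] / (0.3483·√4.7914)
   = [0.295109 + 0.378312] / 0.762403 = 0.883288
d₂ = d₁ − σ√T = 0.883288 − 0.762403 = 0.120885
risk-neutral PD = N(−d₂) = N(-0.120885) = 0.451891

PD=0.4519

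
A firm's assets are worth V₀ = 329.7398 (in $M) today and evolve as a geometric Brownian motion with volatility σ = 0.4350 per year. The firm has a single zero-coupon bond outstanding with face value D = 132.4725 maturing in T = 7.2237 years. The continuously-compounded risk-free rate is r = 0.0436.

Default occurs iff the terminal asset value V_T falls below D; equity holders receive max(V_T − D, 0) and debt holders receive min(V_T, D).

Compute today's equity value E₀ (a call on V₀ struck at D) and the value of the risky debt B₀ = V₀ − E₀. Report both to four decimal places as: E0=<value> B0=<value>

d₁ = [ln(V₀/D) + (r + σ²/2)T] / (σ√T)
   = [ln(329.7398/132.4725) + (0.0436 + 0.5·0.4350²)·7.2237] / (0.4350·√7.2237)
   = [0.911929 + 0.998406] / 1.169147 = 1.633956
d₂ = d₁ − σ√T = 1.633956 − 1.169147 = 0.464809
N(d₁) = 0.948866,  N(d₂) = 0.678966,  e^(−rT) = 0.729823
E₀ = V₀·N(d₁) − D·e^(−rT)·N(d₂)
   = 329.7398·0.948866 − 132.4725·0.729823·0.678966 = 247.235450
B₀ = V₀ − E₀ = 329.7398 − 247.235450 = 82.504350

E0=247.2355 B0=82.5043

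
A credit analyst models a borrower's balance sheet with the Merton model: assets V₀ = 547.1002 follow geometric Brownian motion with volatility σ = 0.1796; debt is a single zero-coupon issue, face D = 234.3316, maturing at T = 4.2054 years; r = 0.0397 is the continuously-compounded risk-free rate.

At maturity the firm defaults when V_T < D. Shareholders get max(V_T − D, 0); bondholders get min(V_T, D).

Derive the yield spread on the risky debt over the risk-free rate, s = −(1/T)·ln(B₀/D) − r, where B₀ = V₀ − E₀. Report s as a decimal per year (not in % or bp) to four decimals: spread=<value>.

spread=0.0001

d₁ = [ln(V₀/D) + (r + σ²/2)T] / (σ√T)
   = [ln(547.1002/234.3316) + (0.0397 + 0.5·0.1796²)·4.2054] / (0.1796·√4.2054)
   = [0.847895 + 0.234779] / 0.368307 = 2.939597
d₂ = d₁ − σ√T = 2.939597 − 0.368307 = 2.571290
N(d₁) = 0.998357,  N(d₂) = 0.994934,  e^(−rT) = 0.846238
E₀ = V₀·N(d₁) − D·e^(−rT)·N(d₂)
   = 547.1002·0.998357 − 234.3316·0.846238·0.994934 = 348.905446
B₀ = V₀ − E₀ = 547.1002 − 348.905446 = 198.194754
spread = −(1/T)·ln(B₀/D) − r = −(1/4.2054)·ln(198.194754/234.3316) − 0.0397 = 0.00012666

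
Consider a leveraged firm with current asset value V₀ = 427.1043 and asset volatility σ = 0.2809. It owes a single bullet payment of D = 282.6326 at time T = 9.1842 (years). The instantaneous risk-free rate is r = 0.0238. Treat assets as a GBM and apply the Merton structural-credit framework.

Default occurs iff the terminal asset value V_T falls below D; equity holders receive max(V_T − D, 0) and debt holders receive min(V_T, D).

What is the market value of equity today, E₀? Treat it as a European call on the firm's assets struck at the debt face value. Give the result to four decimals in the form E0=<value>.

d₁ = [ln(V₀/D) + (r + σ²/2)T] / (σ√T)
   = [ln(427.1043/282.6326) + (0.0238 + 0.5·0.2809²)·9.1842] / (0.2809·√9.1842)
   = [0.412880 + 0.580923] / 0.851280 = 1.167422
d₂ = d₁ − σ√T = 1.167422 − 0.851280 = 0.316142
N(d₁) = 0.878480,  N(d₂) = 0.624053,  e^(−rT) = 0.803656
E₀ = V₀·N(d₁) − D·e^(−rT)·N(d₂)
   = 427.1043·0.878480 − 282.6326·0.803656·0.624053 = 233.455651

E0=233.4557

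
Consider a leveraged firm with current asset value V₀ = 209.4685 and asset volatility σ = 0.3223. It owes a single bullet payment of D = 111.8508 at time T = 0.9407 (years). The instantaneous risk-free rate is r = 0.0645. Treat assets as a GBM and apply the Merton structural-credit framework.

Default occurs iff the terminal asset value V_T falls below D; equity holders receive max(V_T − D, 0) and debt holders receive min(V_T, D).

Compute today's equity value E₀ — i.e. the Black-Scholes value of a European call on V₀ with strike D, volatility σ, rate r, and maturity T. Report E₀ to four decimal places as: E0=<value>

d₁ = [ln(V₀/D) + (r + σ²/2)T] / (σ√T)
   = [ln(209.4685/111.8508) + (0.0645 + 0.5·0.3223²)·0.9407] / (0.3223·√0.9407)
   = [0.627408 + 0.109534] / 0.312598 = 2.357475
d₂ = d₁ − σ√T = 2.357475 − 0.312598 = 2.044877
N(d₁) = 0.990800,  N(d₂) = 0.979567,  e^(−rT) = 0.941129
E₀ = V₀·N(d₁) − D·e^(−rT)·N(d₂)
   = 209.4685·0.990800 − 111.8508·0.941129·0.979567 = 104.426351

E0=104.4264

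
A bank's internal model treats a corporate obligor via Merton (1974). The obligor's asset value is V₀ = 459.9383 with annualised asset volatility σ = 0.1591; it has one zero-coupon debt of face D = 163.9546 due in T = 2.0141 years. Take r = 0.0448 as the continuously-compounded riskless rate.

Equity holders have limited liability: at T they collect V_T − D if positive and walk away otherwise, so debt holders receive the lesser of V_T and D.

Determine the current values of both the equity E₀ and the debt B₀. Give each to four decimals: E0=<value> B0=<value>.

E0=310.1298 B0=149.8085

d₁ = [ln(V₀/D) + (r + σ²/2)T] / (σ√T)
   = [ln(459.9383/163.9546) + (0.0448 + 0.5·0.1591²)·2.0141] / (0.1591·√2.0141)
   = [1.031503 + 0.115723] / 0.225793 = 5.080871
d₂ = d₁ − σ√T = 5.080871 − 0.225793 = 4.855078
N(d₁) = 1.000000,  N(d₂) = 0.999999,  e^(−rT) = 0.913719
E₀ = V₀·N(d₁) − D·e^(−rT)·N(d₂)
   = 459.9383·1.000000 − 163.9546·0.913719·0.999999 = 310.129793
B₀ = V₀ − E₀ = 459.9383 − 310.129793 = 149.808507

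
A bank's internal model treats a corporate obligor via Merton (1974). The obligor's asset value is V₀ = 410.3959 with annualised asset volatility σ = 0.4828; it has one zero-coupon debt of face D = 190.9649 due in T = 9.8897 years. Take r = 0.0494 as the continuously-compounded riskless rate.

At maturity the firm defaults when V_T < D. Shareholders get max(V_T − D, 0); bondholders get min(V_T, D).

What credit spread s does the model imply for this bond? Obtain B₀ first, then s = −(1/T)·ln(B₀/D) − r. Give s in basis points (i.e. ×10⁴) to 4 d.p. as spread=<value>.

d₁ = [ln(V₀/D) + (r + σ²/2)T] / (σ√T)
   = [ln(410.3959/190.9649) + (0.0494 + 0.5·0.4828²)·9.8897] / (0.4828·√9.8897)
   = [0.765033 + 1.641175] / 1.518304 = 1.584799
d₂ = d₁ − σ√T = 1.584799 − 1.518304 = 0.066495
N(d₁) = 0.943494,  N(d₂) = 0.526508,  e^(−rT) = 0.613515
E₀ = V₀·N(d₁) − D·e^(−rT)·N(d₂)
   = 410.3959·0.943494 − 190.9649·0.613515·0.526508 = 325.520515
B₀ = V₀ − E₀ = 410.3959 − 325.520515 = 84.875385
spread = −(1/T)·ln(B₀/D) − r = −(1/9.8897)·ln(84.875385/190.9649) − 0.0494 = 0.03259496
in basis points: 0.03259496 × 10⁴ = 325.9496 bp

spread=325.9496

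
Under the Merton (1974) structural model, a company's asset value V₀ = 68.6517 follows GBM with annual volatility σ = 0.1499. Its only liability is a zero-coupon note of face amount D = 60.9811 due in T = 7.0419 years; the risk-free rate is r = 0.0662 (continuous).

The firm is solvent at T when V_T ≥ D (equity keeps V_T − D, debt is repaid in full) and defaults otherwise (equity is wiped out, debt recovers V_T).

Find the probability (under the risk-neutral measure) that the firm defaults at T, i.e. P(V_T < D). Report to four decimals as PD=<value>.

PD=0.1019

d₁ = [ln(V₀/D) + (r + σ²/2)T] / (σ√T)
   = [ln(68.6517/60.9811) + (0.0662 + 0.5·0.1499²)·7.0419] / (0.1499·√7.0419)
   = [0.118482 + 0.545290] / 0.397783 = 1.668676
d₂ = d₁ − σ√T = 1.668676 − 0.397783 = 1.270893
risk-neutral PD = N(−d₂) = N(-1.270893) = 0.101883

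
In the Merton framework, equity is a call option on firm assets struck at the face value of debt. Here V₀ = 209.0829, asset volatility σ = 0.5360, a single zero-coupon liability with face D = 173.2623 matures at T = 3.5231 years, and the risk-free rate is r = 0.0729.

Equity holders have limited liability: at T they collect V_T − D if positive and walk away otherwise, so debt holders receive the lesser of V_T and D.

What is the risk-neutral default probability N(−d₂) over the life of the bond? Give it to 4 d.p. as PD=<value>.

PD=0.5243

d₁ = [ln(V₀/D) + (r + σ²/2)T] / (σ√T)
   = [ln(209.0829/173.2623) + (0.0729 + 0.5·0.5360²)·3.5231] / (0.5360·√3.5231)
   = [0.187924 + 0.762920] / 1.006068 = 0.945110
d₂ = d₁ − σ√T = 0.945110 − 1.006068 = -0.060958
risk-neutral PD = N(−d₂) = N(0.060958) = 0.524304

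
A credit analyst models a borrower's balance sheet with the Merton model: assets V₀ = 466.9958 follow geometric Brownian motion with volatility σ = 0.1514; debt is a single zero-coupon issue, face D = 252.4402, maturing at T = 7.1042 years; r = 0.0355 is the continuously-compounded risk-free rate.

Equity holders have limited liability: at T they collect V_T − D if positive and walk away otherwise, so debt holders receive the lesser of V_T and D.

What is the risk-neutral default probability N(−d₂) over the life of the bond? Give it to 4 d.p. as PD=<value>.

d₁ = [ln(V₀/D) + (r + σ²/2)T] / (σ√T)
   = [ln(466.9958/252.4402) + (0.0355 + 0.5·0.1514²)·7.1042] / (0.1514·√7.1042)
   = [0.615146 + 0.333620] / 0.403537 = 2.351125
d₂ = d₁ − σ√T = 2.351125 − 0.403537 = 1.947588
risk-neutral PD = N(−d₂) = N(-1.947588) = 0.025732

PD=0.0257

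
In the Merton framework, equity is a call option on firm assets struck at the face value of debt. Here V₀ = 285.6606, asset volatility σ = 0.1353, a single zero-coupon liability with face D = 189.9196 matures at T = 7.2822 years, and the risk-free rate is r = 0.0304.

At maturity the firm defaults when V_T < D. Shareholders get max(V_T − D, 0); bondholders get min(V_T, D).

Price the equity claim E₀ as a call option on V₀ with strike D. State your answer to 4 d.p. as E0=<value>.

d₁ = [ln(V₀/D) + (r + σ²/2)T] / (σ√T)
   = [ln(285.6606/189.9196) + (0.0304 + 0.5·0.1353²)·7.2822] / (0.1353·√7.2822)
   = [0.408204 + 0.288033] / 0.365115 = 1.906900
d₂ = d₁ − σ√T = 1.906900 − 0.365115 = 1.541785
N(d₁) = 0.971733,  N(d₂) = 0.938437,  e^(−rT) = 0.801413
E₀ = V₀·N(d₁) − D·e^(−rT)·N(d₂)
   = 285.6606·0.971733 − 189.9196·0.801413·0.938437 = 134.751981

E0=134.7520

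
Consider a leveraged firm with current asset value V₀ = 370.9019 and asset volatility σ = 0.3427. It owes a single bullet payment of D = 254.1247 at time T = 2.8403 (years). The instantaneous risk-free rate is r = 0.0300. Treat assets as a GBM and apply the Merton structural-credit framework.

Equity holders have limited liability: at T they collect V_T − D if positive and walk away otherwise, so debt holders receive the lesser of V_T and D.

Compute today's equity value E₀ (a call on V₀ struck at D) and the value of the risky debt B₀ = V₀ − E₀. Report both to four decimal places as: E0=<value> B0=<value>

d₁ = [ln(V₀/D) + (r + σ²/2)T] / (σ√T)
   = [ln(370.9019/254.1247) + (0.0300 + 0.5·0.3427²)·2.8403] / (0.3427·√2.8403)
   = [0.378113 + 0.251996] / 0.577559 = 1.090986
d₂ = d₁ − σ√T = 1.090986 − 0.577559 = 0.513427
N(d₁) = 0.862360,  N(d₂) = 0.696174,  e^(−rT) = 0.918320
E₀ = V₀·N(d₁) − D·e^(−rT)·N(d₂)
   = 370.9019·0.862360 − 254.1247·0.918320·0.696174 = 157.386551
B₀ = V₀ − E₀ = 370.9019 − 157.386551 = 213.515349

E0=157.3866 B0=213.5153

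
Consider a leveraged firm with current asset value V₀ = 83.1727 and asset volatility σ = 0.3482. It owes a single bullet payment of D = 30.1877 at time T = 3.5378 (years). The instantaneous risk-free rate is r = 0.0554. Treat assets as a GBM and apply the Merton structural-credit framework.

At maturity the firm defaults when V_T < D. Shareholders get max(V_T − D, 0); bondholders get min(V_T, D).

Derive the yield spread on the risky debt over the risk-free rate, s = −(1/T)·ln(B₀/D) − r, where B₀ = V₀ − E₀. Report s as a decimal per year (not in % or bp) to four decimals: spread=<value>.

d₁ = [ln(V₀/D) + (r + σ²/2)T] / (σ√T)
   = [ln(83.1727/30.1877) + (0.0554 + 0.5·0.3482²)·3.5378] / (0.3482·√3.5378)
   = [1.013485 + 0.410461] / 0.654931 = 2.174193
d₂ = d₁ − σ√T = 2.174193 − 0.654931 = 1.519262
N(d₁) = 0.985155,  N(d₂) = 0.935652,  e^(−rT) = 0.822017
E₀ = V₀·N(d₁) − D·e^(−rT)·N(d₂)
   = 83.1727·0.985155 − 30.1877·0.822017·0.935652 = 58.719959
B₀ = V₀ − E₀ = 83.1727 − 58.719959 = 24.452741
spread = −(1/T)·ln(B₀/D) − r = −(1/3.5378)·ln(24.452741/30.1877) − 0.0554 = 0.00415460

spread=0.0042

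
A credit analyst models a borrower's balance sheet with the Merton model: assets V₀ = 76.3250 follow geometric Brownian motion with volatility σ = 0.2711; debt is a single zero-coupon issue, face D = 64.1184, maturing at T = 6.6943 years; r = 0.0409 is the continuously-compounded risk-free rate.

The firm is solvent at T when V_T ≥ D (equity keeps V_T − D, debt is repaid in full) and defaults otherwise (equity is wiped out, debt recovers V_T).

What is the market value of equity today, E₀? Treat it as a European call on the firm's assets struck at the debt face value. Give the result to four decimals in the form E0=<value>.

d₁ = [ln(V₀/D) + (r + σ²/2)T] / (σ√T)
   = [ln(76.3250/64.1184) + (0.0409 + 0.5·0.2711²)·6.6943] / (0.2711·√6.6943)
   = [0.174269 + 0.519796] / 0.701426 = 0.989506
d₂ = d₁ − σ√T = 0.989506 − 0.701426 = 0.288079
N(d₁) = 0.838792,  N(d₂) = 0.613357,  e^(−rT) = 0.760487
E₀ = V₀·N(d₁) − D·e^(−rT)·N(d₂)
   = 76.3250·0.838792 − 64.1184·0.760487·0.613357 = 34.112797

E0=34.1128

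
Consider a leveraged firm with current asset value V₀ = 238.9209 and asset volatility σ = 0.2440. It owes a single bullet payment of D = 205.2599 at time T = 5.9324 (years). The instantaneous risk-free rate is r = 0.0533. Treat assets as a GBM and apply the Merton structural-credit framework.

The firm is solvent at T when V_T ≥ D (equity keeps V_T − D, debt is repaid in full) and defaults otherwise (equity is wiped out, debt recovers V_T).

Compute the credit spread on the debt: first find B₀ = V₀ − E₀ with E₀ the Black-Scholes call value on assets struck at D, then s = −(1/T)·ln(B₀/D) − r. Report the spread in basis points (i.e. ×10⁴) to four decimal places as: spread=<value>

spread=158.8183

d₁ = [ln(V₀/D) + (r + σ²/2)T] / (σ√T)
   = [ln(238.9209/205.2599) + (0.0533 + 0.5·0.2440²)·5.9324] / (0.2440·√5.9324)
   = [0.151856 + 0.492793] / 0.594299 = 1.084720
d₂ = d₁ − σ√T = 1.084720 − 0.594299 = 0.490421
N(d₁) = 0.860977,  N(d₂) = 0.688082,  e^(−rT) = 0.728916
E₀ = V₀·N(d₁) − D·e^(−rT)·N(d₂)
   = 238.9209·0.860977 − 205.2599·0.728916·0.688082 = 102.756536
B₀ = V₀ − E₀ = 238.9209 − 102.756536 = 136.164364
spread = −(1/T)·ln(B₀/D) − r = −(1/5.9324)·ln(136.164364/205.2599) − 0.0533 = 0.01588183
in basis points: 0.01588183 × 10⁴ = 158.8183 bp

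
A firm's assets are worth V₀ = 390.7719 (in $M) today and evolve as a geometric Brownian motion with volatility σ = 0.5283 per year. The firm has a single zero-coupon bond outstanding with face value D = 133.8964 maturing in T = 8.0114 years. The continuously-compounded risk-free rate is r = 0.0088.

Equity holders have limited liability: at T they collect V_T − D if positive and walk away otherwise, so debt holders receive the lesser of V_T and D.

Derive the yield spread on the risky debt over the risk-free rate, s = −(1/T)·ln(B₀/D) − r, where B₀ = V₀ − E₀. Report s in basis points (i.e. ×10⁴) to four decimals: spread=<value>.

d₁ = [ln(V₀/D) + (r + σ²/2)T] / (σ√T)
   = [ln(390.7719/133.8964) + (0.0088 + 0.5·0.5283²)·8.0114] / (0.5283·√8.0114)
   = [1.071058 + 1.188495] / 1.495322 = 1.511080
d₂ = d₁ − σ√T = 1.511080 − 1.495322 = 0.015758
N(d₁) = 0.934616,  N(d₂) = 0.506286,  e^(−rT) = 0.931927
E₀ = V₀·N(d₁) − D·e^(−rT)·N(d₂)
   = 390.7719·0.934616 − 133.8964·0.931927·0.506286 = 302.046396
B₀ = V₀ − E₀ = 390.7719 − 302.046396 = 88.725504
spread = −(1/T)·ln(B₀/D) − r = −(1/8.0114)·ln(88.725504/133.8964) − 0.0088 = 0.04256668
in basis points: 0.04256668 × 10⁴ = 425.6668 bp

spread=425.6668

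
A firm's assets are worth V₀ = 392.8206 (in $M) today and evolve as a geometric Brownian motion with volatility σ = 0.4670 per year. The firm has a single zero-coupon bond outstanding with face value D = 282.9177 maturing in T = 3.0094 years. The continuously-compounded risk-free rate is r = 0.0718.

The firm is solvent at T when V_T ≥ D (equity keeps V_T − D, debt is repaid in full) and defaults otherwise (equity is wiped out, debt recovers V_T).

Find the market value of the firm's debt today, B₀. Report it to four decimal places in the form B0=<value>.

B0=193.2379

d₁ = [ln(V₀/D) + (r + σ²/2)T] / (σ√T)
   = [ln(392.8206/282.9177) + (0.0718 + 0.5·0.4670²)·3.0094] / (0.4670·√3.0094)
   = [0.328197 + 0.544233] / 0.810134 = 1.076896
d₂ = d₁ − σ√T = 1.076896 − 0.810134 = 0.266763
N(d₁) = 0.859237,  N(d₂) = 0.605174,  e^(−rT) = 0.805675
E₀ = V₀·N(d₁) − D·e^(−rT)·N(d₂)
   = 392.8206·0.859237 − 282.9177·0.805675·0.605174 = 199.582714
B₀ = V₀ − E₀ = 392.8206 − 199.582714 = 193.237886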